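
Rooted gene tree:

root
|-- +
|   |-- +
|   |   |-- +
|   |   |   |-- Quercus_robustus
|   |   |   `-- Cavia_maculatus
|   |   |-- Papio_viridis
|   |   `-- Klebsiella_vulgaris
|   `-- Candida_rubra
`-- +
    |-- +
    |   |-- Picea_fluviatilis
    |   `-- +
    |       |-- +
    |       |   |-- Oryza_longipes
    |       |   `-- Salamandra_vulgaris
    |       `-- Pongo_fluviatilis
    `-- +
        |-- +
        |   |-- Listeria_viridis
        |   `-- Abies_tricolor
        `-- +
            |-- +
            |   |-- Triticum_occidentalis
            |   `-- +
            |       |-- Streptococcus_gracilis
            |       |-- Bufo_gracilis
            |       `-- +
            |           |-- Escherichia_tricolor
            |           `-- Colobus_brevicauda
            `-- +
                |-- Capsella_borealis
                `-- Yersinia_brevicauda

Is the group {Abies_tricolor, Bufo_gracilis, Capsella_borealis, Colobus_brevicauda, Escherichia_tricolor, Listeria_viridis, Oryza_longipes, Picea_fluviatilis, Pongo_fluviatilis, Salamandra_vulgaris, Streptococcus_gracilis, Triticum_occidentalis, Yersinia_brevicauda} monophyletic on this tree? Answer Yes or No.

The most recent common ancestor of these taxa subtends ((Picea_fluviatilis,((Oryza_longipes,Salamandra_vulgaris),Pongo_fluviatilis)),((Listeria_viridis,Abies_tricolor),((Triticum_occidentalis,(Streptococcus_gracilis,Bufo_gracilis,(Escherichia_tricolor,Colobus_brevicauda))),(Capsella_borealis,Yersinia_brevicauda)))).
That clade has exactly 13 tips — every listed taxon and nothing else — so the group is monophyletic.

Yes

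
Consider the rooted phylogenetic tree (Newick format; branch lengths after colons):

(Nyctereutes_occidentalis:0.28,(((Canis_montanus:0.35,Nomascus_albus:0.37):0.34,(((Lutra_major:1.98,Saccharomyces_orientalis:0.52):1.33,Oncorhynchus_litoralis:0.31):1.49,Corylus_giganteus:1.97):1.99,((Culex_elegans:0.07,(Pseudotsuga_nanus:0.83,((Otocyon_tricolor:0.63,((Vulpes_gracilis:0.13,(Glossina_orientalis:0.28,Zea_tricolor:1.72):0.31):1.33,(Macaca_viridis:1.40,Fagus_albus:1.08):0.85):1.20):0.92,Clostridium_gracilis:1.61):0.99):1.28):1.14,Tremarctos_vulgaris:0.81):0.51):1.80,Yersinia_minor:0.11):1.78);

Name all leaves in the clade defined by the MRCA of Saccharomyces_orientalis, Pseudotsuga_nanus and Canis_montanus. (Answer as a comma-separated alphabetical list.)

Canis_montanus, Clostridium_gracilis, Corylus_giganteus, Culex_elegans, Fagus_albus, Glossina_orientalis, Lutra_major, Macaca_viridis, Nomascus_albus, Oncorhynchus_litoralis, Otocyon_tricolor, Pseudotsuga_nanus, Saccharomyces_orientalis, Tremarctos_vulgaris, Vulpes_gracilis, Zea_tricolor

Tracing Saccharomyces_orientalis: it sits inside (Lutra_major,Saccharomyces_orientalis).
Tracing Pseudotsuga_nanus: it sits inside (Pseudotsuga_nanus,((Otocyon_tricolor,((Vulpes_gracilis,(Glossina_orientalis,Zea_tricolor)),(Macaca_viridis,Fagus_albus))),Clostridium_gracilis)).
Tracing Canis_montanus: it sits inside (Canis_montanus,Nomascus_albus).
The smallest clade enclosing all 3 is ((Canis_montanus,Nomascus_albus),(((Lutra_major,Saccharomyces_orientalis),Oncorhynchus_litoralis),Corylus_giganteus),((Culex_elegans,(Pseudotsuga_nanus,((Otocyon_tricolor,((Vulpes_gracilis,(Glossina_orientalis,Zea_tricolor)),(Macaca_viridis,Fagus_albus))),Clostridium_gracilis))),Tremarctos_vulgaris)); the answer is its 16 terminal taxa in alphabetical order.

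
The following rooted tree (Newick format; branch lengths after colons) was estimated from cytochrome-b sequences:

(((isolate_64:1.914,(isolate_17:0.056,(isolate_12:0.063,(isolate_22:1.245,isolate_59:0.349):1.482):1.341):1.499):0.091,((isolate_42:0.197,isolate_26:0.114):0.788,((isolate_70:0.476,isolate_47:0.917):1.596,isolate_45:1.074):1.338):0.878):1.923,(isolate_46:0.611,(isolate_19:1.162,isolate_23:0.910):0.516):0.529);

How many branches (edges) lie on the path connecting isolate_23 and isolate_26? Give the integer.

The MRCA of isolate_23 and isolate_26 is the root of the tree.
From isolate_23 up to that node: 3 branches. From isolate_26 up to the same node: 4 branches. Total: 3 + 4 = 7.

7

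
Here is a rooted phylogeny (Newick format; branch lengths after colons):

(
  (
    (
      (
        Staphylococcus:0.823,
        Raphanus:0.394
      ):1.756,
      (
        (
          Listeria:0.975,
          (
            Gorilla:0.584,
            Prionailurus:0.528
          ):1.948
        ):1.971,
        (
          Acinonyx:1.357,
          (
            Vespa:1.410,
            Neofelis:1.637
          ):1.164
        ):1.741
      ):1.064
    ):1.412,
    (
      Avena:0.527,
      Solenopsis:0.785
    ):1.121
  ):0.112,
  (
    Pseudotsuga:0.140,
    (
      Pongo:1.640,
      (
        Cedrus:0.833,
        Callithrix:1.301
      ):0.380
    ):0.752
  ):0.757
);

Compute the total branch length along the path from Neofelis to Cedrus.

9.852

The path runs Neofelis → … → MRCA → … → Cedrus; the MRCA is the root of the tree.
Branch lengths along that path: 1.637 + 1.164 + 1.741 + 1.064 + 1.412 + 0.112 + 0.757 + 0.752 + 0.380 + 0.833 = 9.852.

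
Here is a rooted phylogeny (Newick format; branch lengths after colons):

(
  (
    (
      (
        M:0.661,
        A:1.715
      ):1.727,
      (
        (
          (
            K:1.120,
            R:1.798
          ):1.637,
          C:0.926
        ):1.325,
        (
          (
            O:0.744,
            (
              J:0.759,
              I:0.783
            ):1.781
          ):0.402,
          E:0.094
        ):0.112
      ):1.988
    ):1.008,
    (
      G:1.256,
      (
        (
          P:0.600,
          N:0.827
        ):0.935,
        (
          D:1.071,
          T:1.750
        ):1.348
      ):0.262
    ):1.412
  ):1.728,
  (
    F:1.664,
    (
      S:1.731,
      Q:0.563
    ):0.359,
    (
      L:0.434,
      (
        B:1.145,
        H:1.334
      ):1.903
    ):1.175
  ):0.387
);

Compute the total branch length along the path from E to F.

6.981

The path runs E → … → MRCA → … → F; the MRCA is the root of the tree.
Branch lengths along that path: 0.094 + 0.112 + 1.988 + 1.008 + 1.728 + 0.387 + 1.664 = 6.981.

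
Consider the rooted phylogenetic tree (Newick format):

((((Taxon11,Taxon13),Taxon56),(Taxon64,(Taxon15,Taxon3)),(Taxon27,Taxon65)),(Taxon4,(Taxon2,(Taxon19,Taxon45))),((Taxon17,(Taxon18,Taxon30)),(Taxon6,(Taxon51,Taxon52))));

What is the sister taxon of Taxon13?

Taxon11

Taxon13 attaches to the tree at the node subtending (Taxon11,Taxon13).
The other lineage descending from that same node — the sister group — is the single tip Taxon11.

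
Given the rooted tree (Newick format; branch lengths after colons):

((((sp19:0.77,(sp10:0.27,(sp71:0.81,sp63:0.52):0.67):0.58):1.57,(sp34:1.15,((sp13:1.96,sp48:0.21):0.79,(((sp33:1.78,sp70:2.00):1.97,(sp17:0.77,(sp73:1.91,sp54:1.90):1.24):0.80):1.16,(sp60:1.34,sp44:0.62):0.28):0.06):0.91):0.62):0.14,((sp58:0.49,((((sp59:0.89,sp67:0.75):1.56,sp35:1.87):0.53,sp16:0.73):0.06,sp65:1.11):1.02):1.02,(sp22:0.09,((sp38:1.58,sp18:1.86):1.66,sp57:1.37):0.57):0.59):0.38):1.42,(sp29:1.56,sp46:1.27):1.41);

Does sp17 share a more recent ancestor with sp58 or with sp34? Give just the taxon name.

The MRCA of sp17 and sp34 subtends (sp34,((sp13,sp48),(((sp33,sp70),(sp17,(sp73,sp54))),(sp60,sp44)))) (10 taxa).
The MRCA of sp17 and sp58 subtends (((sp19,(sp10,(sp71,sp63))),(sp34,((sp13,sp48),(((sp33,sp70),(sp17,(sp73,sp54))),(sp60,sp44))))),((sp58,((((sp59,sp67),sp35),sp16),sp65)),(sp22,((sp38,sp18),sp57)))) (24 taxa).
The first is nested inside the second, so sp17 shares a more recent common ancestor with sp34.

sp34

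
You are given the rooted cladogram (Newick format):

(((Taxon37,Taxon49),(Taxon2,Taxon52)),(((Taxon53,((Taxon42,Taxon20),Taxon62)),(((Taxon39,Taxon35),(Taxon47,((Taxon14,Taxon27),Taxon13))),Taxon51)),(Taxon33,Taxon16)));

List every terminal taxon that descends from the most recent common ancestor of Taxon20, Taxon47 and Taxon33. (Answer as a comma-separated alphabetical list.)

Taxon13, Taxon14, Taxon16, Taxon20, Taxon27, Taxon33, Taxon35, Taxon39, Taxon42, Taxon47, Taxon51, Taxon53, Taxon62

Tracing Taxon20: it sits inside (Taxon42,Taxon20).
Tracing Taxon47: it sits inside (Taxon47,((Taxon14,Taxon27),Taxon13)).
Tracing Taxon33: it sits inside (Taxon33,Taxon16).
The smallest clade enclosing all 3 is (((Taxon53,((Taxon42,Taxon20),Taxon62)),(((Taxon39,Taxon35),(Taxon47,((Taxon14,Taxon27),Taxon13))),Taxon51)),(Taxon33,Taxon16)); the answer is its 13 terminal taxa in alphabetical order.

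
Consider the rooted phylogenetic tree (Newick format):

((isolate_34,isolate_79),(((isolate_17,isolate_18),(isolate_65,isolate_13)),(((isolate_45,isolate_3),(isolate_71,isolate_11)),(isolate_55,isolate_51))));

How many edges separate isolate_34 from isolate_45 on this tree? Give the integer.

The MRCA of isolate_34 and isolate_45 is the root of the tree.
From isolate_34 up to that node: 2 branches. From isolate_45 up to the same node: 5 branches. Total: 2 + 5 = 7.

7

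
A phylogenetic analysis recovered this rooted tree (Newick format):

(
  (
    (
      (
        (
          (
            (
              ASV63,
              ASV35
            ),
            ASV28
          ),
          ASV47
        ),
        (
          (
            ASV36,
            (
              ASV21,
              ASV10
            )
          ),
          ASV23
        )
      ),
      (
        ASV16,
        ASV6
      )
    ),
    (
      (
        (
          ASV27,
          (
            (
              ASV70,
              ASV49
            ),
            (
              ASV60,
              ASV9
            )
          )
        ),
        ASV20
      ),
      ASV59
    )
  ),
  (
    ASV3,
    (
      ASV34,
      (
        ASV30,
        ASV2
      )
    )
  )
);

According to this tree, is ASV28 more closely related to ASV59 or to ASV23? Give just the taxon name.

The MRCA of ASV28 and ASV23 subtends ((((ASV63,ASV35),ASV28),ASV47),((ASV36,(ASV21,ASV10)),ASV23)) (8 taxa).
The MRCA of ASV28 and ASV59 subtends ((((((ASV63,ASV35),ASV28),ASV47),((ASV36,(ASV21,ASV10)),ASV23)),(ASV16,ASV6)),(((ASV27,((ASV70,ASV49),(ASV60,ASV9))),ASV20),ASV59)) (17 taxa).
The first is nested inside the second, so ASV28 shares a more recent common ancestor with ASV23.

ASV23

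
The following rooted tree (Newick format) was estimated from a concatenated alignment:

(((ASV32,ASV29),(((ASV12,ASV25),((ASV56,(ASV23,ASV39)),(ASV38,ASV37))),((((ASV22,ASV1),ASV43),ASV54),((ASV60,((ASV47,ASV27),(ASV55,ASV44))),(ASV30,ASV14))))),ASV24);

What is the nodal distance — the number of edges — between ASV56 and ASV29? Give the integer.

The MRCA of ASV56 and ASV29 is the node subtending ((ASV32,ASV29),(((ASV12,ASV25),((ASV56,(ASV23,ASV39)),(ASV38,ASV37))),((((ASV22,ASV1),ASV43),ASV54),((ASV60,((ASV47,ASV27),(ASV55,ASV44))),(ASV30,ASV14))))).
From ASV56 up to that node: 5 branches. From ASV29 up to the same node: 2 branches. Total: 5 + 2 = 7.

7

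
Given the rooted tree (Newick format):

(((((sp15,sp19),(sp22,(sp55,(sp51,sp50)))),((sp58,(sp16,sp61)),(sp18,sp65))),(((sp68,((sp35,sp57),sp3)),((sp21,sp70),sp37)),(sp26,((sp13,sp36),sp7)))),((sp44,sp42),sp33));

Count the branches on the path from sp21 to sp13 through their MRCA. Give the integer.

8

The MRCA of sp21 and sp13 is the node subtending (((sp68,((sp35,sp57),sp3)),((sp21,sp70),sp37)),(sp26,((sp13,sp36),sp7))).
From sp21 up to that node: 4 branches. From sp13 up to the same node: 4 branches. Total: 4 + 4 = 8.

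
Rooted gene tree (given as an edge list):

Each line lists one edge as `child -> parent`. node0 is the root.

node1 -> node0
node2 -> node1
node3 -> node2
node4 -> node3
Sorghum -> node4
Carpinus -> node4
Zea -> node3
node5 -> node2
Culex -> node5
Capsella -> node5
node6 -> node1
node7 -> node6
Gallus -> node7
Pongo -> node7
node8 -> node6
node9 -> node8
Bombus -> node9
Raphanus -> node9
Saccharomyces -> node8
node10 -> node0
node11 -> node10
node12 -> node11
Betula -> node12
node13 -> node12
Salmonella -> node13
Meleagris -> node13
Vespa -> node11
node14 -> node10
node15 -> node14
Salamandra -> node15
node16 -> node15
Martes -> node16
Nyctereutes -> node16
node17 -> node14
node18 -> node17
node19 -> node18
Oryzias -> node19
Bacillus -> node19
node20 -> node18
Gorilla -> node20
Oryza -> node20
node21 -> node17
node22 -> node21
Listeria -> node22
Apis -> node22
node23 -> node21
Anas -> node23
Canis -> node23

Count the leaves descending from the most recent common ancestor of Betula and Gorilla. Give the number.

15

The MRCA of Betula and Gorilla is the node subtending (((Betula,(Salmonella,Meleagris)),Vespa),((Salamandra,(Martes,Nyctereutes)),(((Oryzias,Bacillus),(Gorilla,Oryza)),((Listeria,Apis),(Anas,Canis))))).
That clade contains 15 terminal taxa: Anas, Apis, Bacillus, Betula, Canis, Gorilla, Listeria, Martes, Meleagris, Nyctereutes, Oryza, Oryzias, Salamandra, Salmonella, Vespa.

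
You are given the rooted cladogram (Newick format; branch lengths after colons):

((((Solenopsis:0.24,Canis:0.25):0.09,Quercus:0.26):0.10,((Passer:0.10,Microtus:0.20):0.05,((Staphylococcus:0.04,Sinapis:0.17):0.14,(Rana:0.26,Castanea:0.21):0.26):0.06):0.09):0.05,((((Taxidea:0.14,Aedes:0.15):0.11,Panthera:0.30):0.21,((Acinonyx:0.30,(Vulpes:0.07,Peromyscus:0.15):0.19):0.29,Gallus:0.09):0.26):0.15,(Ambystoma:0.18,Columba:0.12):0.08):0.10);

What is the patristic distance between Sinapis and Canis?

0.90

The path runs Sinapis → … → MRCA → … → Canis; the MRCA is the node subtending (((Solenopsis,Canis),Quercus),((Passer,Microtus),((Staphylococcus,Sinapis),(Rana,Castanea)))).
Branch lengths along that path: 0.17 + 0.14 + 0.06 + 0.09 + 0.10 + 0.09 + 0.25 = 0.90.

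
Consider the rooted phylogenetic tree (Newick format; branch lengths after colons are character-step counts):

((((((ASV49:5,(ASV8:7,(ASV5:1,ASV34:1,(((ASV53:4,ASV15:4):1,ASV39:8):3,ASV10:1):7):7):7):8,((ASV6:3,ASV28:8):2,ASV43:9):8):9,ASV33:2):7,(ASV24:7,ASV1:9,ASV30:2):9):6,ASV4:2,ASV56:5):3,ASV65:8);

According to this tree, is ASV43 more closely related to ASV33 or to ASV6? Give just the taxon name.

The MRCA of ASV43 and ASV6 subtends ((ASV6,ASV28),ASV43) (3 taxa).
The MRCA of ASV43 and ASV33 subtends (((ASV49,(ASV8,(ASV5,ASV34,(((ASV53,ASV15),ASV39),ASV10)))),((ASV6,ASV28),ASV43)),ASV33) (12 taxa).
The first is nested inside the second, so ASV43 shares a more recent common ancestor with ASV6.

ASV6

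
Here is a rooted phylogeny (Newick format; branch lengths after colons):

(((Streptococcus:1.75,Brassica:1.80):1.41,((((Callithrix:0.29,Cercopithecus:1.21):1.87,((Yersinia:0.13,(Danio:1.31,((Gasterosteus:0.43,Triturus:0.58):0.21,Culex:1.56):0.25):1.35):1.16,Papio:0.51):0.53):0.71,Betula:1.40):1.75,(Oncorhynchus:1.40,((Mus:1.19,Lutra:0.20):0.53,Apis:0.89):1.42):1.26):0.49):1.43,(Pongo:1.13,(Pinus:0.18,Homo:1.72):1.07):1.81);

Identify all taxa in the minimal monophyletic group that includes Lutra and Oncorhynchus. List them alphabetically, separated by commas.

Apis, Lutra, Mus, Oncorhynchus

Tracing Lutra: it sits inside (Mus,Lutra).
Tracing Oncorhynchus: it sits inside (Oncorhynchus,((Mus,Lutra),Apis)).
The smallest clade enclosing both is (Oncorhynchus,((Mus,Lutra),Apis)); the answer is its 4 terminal taxa in alphabetical order.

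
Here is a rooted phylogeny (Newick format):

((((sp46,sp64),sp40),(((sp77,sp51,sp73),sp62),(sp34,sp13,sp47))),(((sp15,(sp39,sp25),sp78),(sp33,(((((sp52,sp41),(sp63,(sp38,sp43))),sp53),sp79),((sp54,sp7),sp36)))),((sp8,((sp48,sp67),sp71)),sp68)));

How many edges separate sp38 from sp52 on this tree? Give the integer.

The MRCA of sp38 and sp52 is the node subtending ((sp52,sp41),(sp63,(sp38,sp43))).
From sp38 up to that node: 3 branches. From sp52 up to the same node: 2 branches. Total: 3 + 2 = 5.

5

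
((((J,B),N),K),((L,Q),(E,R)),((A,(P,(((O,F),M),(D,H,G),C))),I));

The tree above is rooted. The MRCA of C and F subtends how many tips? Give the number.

The MRCA of C and F is the node subtending (((O,F),M),(D,H,G),C).
That clade contains 7 terminal taxa: C, D, F, G, H, M, O.

7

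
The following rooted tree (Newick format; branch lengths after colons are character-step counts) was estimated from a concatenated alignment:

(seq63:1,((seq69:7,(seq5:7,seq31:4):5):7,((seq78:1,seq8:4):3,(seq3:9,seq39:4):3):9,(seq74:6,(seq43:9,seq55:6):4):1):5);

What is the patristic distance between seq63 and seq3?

The path runs seq63 → … → MRCA → … → seq3; the MRCA is the root of the tree.
Branch lengths along that path: 1 + 5 + 9 + 3 + 9 = 27.

27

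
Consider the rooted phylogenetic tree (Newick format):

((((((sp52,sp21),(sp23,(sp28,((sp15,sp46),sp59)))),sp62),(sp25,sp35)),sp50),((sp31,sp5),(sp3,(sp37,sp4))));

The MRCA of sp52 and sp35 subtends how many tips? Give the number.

The MRCA of sp52 and sp35 is the node subtending ((((sp52,sp21),(sp23,(sp28,((sp15,sp46),sp59)))),sp62),(sp25,sp35)).
That clade contains 10 terminal taxa: sp15, sp21, sp23, sp25, sp28, sp35, sp46, sp52, sp59, sp62.

10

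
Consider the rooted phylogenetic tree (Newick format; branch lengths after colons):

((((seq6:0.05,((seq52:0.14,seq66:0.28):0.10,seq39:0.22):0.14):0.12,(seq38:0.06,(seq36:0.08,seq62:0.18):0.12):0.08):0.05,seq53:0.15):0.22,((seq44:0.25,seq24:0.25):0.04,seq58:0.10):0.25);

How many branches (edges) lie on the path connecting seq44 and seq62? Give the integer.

8

The MRCA of seq44 and seq62 is the root of the tree.
From seq44 up to that node: 3 branches. From seq62 up to the same node: 5 branches. Total: 3 + 5 = 8.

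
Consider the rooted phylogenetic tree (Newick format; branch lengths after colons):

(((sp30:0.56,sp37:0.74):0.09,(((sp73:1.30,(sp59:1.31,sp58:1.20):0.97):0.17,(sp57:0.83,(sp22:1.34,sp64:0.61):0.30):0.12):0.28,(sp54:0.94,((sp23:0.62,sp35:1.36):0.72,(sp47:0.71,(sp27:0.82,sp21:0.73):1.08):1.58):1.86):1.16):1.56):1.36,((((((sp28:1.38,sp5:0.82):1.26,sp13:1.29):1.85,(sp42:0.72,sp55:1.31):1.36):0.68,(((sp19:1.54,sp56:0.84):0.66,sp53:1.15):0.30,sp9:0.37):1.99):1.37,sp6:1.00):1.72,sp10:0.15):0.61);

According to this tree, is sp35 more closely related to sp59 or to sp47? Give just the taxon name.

sp47

The MRCA of sp35 and sp47 subtends ((sp23,sp35),(sp47,(sp27,sp21))) (5 taxa).
The MRCA of sp35 and sp59 subtends (((sp73,(sp59,sp58)),(sp57,(sp22,sp64))),(sp54,((sp23,sp35),(sp47,(sp27,sp21))))) (12 taxa).
The first is nested inside the second, so sp35 shares a more recent common ancestor with sp47.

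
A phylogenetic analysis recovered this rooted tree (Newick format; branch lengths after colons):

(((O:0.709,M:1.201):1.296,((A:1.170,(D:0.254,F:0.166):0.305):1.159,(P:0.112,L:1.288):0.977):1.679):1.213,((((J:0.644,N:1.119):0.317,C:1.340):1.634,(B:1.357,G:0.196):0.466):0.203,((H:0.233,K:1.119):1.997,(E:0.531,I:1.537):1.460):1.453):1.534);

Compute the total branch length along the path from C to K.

7.746

The path runs C → … → MRCA → … → K; the MRCA is the node subtending ((((J,N),C),(B,G)),((H,K),(E,I))).
Branch lengths along that path: 1.340 + 1.634 + 0.203 + 1.453 + 1.997 + 1.119 = 7.746.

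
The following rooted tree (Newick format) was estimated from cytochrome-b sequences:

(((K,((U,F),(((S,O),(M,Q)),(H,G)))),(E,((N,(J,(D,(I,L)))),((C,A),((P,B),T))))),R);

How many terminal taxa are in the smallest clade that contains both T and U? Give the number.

20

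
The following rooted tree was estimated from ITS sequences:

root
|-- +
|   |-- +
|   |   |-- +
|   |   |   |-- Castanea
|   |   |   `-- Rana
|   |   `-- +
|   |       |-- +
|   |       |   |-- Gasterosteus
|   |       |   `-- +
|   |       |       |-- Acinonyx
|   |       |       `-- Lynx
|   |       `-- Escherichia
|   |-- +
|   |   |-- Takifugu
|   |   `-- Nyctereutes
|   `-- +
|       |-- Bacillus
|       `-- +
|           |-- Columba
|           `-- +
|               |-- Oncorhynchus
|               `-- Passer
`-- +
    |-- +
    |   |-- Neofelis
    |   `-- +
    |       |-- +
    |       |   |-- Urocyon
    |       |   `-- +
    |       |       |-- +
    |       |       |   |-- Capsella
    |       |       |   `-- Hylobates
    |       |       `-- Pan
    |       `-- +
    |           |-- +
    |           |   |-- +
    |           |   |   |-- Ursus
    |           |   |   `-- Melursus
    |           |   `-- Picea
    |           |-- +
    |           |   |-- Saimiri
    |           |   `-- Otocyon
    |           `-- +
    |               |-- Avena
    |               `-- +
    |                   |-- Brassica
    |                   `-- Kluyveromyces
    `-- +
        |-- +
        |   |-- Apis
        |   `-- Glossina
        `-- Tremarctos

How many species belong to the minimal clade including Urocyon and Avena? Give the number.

12

The MRCA of Urocyon and Avena is the node subtending ((Urocyon,((Capsella,Hylobates),Pan)),(((Ursus,Melursus),Picea),(Saimiri,Otocyon),(Avena,(Brassica,Kluyveromyces)))).
That clade contains 12 terminal taxa: Avena, Brassica, Capsella, Hylobates, Kluyveromyces, Melursus, Otocyon, Pan, Picea, Saimiri, Urocyon, Ursus.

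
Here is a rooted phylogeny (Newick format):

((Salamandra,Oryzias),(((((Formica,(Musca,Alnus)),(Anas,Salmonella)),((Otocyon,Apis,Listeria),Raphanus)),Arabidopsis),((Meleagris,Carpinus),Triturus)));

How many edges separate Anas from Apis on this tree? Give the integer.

6

The MRCA of Anas and Apis is the node subtending (((Formica,(Musca,Alnus)),(Anas,Salmonella)),((Otocyon,Apis,Listeria),Raphanus)).
From Anas up to that node: 3 branches. From Apis up to the same node: 3 branches. Total: 3 + 3 = 6.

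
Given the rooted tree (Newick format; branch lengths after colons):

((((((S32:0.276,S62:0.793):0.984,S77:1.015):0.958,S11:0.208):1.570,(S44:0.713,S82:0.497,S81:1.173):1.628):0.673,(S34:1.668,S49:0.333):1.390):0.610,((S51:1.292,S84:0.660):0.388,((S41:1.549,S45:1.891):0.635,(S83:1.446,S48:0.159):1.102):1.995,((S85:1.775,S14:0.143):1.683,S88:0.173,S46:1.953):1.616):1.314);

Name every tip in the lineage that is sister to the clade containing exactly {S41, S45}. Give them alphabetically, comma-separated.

The clade containing exactly {S41, S45} attaches to the tree at the node subtending ((S41,S45),(S83,S48)).
The other lineage descending from that same node — the sister group — is (S83,S48); its 2 tips in alphabetical order are the answer.

S48, S83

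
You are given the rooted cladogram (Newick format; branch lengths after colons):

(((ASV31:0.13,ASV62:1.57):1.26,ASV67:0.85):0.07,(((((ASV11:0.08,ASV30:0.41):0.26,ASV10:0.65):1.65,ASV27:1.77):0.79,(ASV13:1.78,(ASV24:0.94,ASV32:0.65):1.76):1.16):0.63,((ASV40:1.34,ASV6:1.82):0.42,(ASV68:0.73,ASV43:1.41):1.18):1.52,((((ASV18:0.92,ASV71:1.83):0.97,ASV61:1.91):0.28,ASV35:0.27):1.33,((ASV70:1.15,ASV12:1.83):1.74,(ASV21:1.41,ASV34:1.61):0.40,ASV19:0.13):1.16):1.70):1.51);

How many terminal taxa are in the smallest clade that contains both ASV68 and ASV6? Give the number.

The MRCA of ASV68 and ASV6 is the node subtending ((ASV40,ASV6),(ASV68,ASV43)).
That clade contains 4 terminal taxa: ASV40, ASV43, ASV6, ASV68.

4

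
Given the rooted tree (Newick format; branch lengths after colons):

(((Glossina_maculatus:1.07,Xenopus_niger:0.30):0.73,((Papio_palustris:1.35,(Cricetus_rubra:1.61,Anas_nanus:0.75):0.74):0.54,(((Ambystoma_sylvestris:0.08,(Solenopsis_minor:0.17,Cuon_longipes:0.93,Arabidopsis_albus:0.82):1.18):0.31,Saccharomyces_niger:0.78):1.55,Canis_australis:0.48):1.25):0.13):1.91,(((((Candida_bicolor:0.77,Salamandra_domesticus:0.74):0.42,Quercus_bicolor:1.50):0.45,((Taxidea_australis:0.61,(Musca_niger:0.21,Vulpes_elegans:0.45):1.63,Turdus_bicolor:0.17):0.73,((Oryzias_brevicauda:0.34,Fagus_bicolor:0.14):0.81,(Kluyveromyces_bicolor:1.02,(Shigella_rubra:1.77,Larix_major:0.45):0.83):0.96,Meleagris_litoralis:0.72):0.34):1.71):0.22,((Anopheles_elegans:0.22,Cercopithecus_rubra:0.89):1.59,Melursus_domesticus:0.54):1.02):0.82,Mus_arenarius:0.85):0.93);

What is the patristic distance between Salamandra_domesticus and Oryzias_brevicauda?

The path runs Salamandra_domesticus → … → MRCA → … → Oryzias_brevicauda; the MRCA is the node subtending (((Candida_bicolor,Salamandra_domesticus),Quercus_bicolor),((Taxidea_australis,(Musca_niger,Vulpes_elegans),Turdus_bicolor),((Oryzias_brevicauda,Fagus_bicolor),(Kluyveromyces_bicolor,(Shigella_rubra,Larix_major)),Meleagris_litoralis))).
Branch lengths along that path: 0.74 + 0.42 + 0.45 + 1.71 + 0.34 + 0.81 + 0.34 = 4.81.

4.81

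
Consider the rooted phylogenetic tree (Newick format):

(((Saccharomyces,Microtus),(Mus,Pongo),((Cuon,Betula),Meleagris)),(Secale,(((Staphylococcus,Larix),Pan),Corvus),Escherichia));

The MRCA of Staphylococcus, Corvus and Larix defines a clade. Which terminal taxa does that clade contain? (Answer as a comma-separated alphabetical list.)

Corvus, Larix, Pan, Staphylococcus

Tracing Staphylococcus: it sits inside (Staphylococcus,Larix).
Tracing Corvus: it sits inside (((Staphylococcus,Larix),Pan),Corvus).
Tracing Larix: it sits inside (Staphylococcus,Larix).
The smallest clade enclosing all 3 is (((Staphylococcus,Larix),Pan),Corvus); the answer is its 4 terminal taxa in alphabetical order.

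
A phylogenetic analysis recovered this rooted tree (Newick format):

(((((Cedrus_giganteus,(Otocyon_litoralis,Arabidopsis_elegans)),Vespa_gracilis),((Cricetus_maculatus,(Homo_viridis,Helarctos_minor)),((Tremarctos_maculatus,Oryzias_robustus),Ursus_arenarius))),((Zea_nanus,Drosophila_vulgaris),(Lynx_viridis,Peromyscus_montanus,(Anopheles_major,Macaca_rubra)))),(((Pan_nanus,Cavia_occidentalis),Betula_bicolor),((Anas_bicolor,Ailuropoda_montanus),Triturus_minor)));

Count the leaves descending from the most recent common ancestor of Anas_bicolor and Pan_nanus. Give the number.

6

The MRCA of Anas_bicolor and Pan_nanus is the node subtending (((Pan_nanus,Cavia_occidentalis),Betula_bicolor),((Anas_bicolor,Ailuropoda_montanus),Triturus_minor)).
That clade contains 6 terminal taxa: Ailuropoda_montanus, Anas_bicolor, Betula_bicolor, Cavia_occidentalis, Pan_nanus, Triturus_minor.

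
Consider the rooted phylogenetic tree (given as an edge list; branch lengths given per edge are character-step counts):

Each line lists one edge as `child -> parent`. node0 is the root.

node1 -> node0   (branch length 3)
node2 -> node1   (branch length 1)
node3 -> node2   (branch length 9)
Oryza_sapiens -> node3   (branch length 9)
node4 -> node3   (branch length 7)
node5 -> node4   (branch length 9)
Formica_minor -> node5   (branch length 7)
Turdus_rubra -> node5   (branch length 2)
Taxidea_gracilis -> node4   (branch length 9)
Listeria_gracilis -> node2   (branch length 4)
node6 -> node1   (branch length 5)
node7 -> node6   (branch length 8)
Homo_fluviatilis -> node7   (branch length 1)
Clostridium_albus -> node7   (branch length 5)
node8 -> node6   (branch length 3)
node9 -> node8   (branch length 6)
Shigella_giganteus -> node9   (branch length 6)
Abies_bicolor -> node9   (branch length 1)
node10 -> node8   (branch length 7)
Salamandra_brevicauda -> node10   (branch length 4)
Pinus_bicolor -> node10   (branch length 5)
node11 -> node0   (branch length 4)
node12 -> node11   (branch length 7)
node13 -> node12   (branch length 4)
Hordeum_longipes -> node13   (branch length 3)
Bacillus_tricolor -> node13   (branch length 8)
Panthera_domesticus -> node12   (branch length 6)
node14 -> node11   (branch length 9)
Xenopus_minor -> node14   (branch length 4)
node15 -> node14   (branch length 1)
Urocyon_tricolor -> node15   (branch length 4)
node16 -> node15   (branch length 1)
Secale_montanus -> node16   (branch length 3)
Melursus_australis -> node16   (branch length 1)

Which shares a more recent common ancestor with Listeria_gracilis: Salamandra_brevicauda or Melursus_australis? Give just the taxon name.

The MRCA of Listeria_gracilis and Salamandra_brevicauda subtends (((Oryza_sapiens,((Formica_minor,Turdus_rubra),Taxidea_gracilis)),Listeria_gracilis),((Homo_fluviatilis,Clostridium_albus),((Shigella_giganteus,Abies_bicolor),(Salamandra_brevicauda,Pinus_bicolor)))) (11 taxa).
The MRCA of Listeria_gracilis and Melursus_australis is the root, subtending the entire tree (18 taxa).
The first is nested inside the second, so Listeria_gracilis shares a more recent common ancestor with Salamandra_brevicauda.

Salamandra_brevicauda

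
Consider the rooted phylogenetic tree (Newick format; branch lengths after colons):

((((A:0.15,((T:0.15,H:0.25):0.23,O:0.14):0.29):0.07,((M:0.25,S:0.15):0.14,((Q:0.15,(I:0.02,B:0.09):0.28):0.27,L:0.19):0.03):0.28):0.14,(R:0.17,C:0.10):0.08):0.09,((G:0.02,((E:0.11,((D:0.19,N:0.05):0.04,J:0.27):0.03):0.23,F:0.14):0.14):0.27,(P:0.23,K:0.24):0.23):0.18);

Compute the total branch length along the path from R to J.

1.46

The path runs R → … → MRCA → … → J; the MRCA is the root of the tree.
Branch lengths along that path: 0.17 + 0.08 + 0.09 + 0.18 + 0.27 + 0.14 + 0.23 + 0.03 + 0.27 = 1.46.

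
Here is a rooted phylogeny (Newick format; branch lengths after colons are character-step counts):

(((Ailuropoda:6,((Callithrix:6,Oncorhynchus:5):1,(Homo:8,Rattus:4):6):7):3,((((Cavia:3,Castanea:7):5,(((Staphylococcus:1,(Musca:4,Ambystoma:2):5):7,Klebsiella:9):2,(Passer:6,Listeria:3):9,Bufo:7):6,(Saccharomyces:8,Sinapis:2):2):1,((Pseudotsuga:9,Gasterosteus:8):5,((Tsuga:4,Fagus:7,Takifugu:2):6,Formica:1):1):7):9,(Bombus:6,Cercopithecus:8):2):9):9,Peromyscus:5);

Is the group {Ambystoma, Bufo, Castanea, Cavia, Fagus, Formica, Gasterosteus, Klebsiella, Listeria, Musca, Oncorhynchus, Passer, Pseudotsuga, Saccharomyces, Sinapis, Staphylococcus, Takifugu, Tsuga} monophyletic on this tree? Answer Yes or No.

No

The MRCA of the listed taxa subtends ((Ailuropoda,((Callithrix,Oncorhynchus),(Homo,Rattus))),((((Cavia,Castanea),(((Staphylococcus,(Musca,Ambystoma)),Klebsiella),(Passer,Listeria),Bufo),(Saccharomyces,Sinapis)),((Pseudotsuga,Gasterosteus),((Tsuga,Fagus,Takifugu),Formica))),(Bombus,Cercopithecus))).
That clade also contains Ailuropoda, Bombus, Callithrix, Cercopithecus, Homo, Rattus, which are not in the proposed group, so the group is not monophyletic.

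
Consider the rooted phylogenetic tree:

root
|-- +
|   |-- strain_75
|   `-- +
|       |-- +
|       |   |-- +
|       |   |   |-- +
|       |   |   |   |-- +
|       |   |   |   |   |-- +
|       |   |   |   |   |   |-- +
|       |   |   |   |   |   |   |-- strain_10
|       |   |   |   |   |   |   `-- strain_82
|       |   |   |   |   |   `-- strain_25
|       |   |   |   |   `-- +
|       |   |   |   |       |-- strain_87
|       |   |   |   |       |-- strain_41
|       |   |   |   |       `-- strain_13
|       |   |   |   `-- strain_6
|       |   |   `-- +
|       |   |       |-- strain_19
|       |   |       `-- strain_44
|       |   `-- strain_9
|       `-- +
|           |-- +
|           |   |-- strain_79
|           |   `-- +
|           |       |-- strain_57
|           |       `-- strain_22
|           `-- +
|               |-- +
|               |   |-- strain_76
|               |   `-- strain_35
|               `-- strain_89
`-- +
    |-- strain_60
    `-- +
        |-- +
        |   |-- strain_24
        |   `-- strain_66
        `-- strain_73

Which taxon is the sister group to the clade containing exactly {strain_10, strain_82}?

strain_25

The clade containing exactly {strain_10, strain_82} attaches to the tree at the node subtending ((strain_10,strain_82),strain_25).
The other lineage descending from that same node — the sister group — is the single tip strain_25.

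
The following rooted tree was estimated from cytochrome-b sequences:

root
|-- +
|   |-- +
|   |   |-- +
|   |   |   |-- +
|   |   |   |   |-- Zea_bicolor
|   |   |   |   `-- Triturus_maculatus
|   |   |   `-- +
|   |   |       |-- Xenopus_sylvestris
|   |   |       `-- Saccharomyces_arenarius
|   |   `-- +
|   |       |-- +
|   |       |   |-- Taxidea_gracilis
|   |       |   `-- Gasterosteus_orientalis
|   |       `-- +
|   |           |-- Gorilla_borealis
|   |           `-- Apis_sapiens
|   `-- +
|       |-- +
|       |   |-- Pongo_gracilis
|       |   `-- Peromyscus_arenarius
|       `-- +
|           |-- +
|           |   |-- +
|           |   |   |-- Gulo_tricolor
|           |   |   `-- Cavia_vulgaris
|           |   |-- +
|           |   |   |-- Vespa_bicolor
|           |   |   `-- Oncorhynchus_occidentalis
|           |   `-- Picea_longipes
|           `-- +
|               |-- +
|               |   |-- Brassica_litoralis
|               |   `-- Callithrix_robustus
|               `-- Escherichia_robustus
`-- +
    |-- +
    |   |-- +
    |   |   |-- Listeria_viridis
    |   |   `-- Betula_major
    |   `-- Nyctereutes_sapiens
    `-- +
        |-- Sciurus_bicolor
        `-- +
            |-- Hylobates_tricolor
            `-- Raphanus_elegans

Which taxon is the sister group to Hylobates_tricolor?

Hylobates_tricolor attaches to the tree at the node subtending (Hylobates_tricolor,Raphanus_elegans).
The other lineage descending from that same node — the sister group — is the single tip Raphanus_elegans.

Raphanus_elegans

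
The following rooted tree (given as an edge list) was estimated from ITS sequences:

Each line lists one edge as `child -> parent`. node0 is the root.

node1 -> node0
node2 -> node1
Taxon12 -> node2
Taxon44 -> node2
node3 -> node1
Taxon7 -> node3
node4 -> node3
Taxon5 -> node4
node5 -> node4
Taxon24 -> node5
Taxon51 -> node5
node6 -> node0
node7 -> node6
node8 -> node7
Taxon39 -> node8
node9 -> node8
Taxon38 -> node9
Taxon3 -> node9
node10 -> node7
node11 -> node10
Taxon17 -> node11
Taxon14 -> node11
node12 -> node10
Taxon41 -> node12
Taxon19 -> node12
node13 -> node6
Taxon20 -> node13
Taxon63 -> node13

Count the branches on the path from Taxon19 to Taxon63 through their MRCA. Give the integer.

6

The MRCA of Taxon19 and Taxon63 is the node subtending (((Taxon39,(Taxon38,Taxon3)),((Taxon17,Taxon14),(Taxon41,Taxon19))),(Taxon20,Taxon63)).
From Taxon19 up to that node: 4 branches. From Taxon63 up to the same node: 2 branches. Total: 4 + 2 = 6.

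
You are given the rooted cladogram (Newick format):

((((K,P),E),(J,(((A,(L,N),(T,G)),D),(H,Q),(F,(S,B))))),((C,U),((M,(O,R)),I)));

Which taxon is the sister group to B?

S

B attaches to the tree at the node subtending (S,B).
The other lineage descending from that same node — the sister group — is the single tip S.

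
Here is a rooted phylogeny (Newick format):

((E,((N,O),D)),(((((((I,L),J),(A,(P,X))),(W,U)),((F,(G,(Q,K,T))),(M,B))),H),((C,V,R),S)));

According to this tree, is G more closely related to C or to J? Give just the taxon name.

J

The MRCA of G and J subtends (((((I,L),J),(A,(P,X))),(W,U)),((F,(G,(Q,K,T))),(M,B))) (15 taxa).
The MRCA of G and C subtends (((((((I,L),J),(A,(P,X))),(W,U)),((F,(G,(Q,K,T))),(M,B))),H),((C,V,R),S)) (20 taxa).
The first is nested inside the second, so G shares a more recent common ancestor with J.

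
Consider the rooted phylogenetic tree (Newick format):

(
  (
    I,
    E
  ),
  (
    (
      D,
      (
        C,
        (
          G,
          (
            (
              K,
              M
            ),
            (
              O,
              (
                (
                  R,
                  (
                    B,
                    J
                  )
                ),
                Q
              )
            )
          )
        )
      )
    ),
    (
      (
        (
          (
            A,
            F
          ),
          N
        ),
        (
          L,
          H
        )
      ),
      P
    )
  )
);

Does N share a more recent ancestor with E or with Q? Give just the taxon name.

Q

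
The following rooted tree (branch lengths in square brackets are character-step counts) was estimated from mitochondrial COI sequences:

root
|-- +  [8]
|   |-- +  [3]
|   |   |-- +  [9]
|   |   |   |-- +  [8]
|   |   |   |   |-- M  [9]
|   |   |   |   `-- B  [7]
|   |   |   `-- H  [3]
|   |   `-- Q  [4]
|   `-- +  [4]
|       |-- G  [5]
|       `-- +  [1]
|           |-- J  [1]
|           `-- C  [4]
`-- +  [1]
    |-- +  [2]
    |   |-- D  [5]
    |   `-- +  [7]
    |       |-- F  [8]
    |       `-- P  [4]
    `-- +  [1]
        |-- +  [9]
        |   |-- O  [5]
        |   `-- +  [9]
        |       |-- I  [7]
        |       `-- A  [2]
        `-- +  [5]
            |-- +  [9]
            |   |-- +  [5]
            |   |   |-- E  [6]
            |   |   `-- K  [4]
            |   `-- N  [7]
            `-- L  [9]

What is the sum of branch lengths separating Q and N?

38

The path runs Q → … → MRCA → … → N; the MRCA is the root of the tree.
Branch lengths along that path: 4 + 3 + 8 + 1 + 1 + 5 + 9 + 7 = 38.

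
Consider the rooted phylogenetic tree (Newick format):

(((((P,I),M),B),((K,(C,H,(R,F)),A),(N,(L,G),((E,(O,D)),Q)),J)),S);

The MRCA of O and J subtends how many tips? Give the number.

14

The MRCA of O and J is the node subtending ((K,(C,H,(R,F)),A),(N,(L,G),((E,(O,D)),Q)),J).
That clade contains 14 terminal taxa: A, C, D, E, F, G, H, J, K, L, N, O, Q, R.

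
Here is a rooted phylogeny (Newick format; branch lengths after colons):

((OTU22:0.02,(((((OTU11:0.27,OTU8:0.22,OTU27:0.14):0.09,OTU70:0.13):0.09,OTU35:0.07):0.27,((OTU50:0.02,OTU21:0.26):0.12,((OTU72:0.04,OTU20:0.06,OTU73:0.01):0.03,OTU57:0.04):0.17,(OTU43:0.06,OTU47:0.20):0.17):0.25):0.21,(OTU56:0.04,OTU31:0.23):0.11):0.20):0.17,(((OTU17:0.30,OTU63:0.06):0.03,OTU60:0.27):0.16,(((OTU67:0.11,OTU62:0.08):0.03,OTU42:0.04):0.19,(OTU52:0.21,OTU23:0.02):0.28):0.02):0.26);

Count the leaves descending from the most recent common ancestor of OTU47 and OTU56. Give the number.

15

The MRCA of OTU47 and OTU56 is the node subtending (((((OTU11,OTU8,OTU27),OTU70),OTU35),((OTU50,OTU21),((OTU72,OTU20,OTU73),OTU57),(OTU43,OTU47))),(OTU56,OTU31)).
That clade contains 15 terminal taxa: OTU11, OTU20, OTU21, OTU27, OTU31, OTU35, OTU43, OTU47, OTU50, OTU56, OTU57, OTU70, OTU72, OTU73, OTU8.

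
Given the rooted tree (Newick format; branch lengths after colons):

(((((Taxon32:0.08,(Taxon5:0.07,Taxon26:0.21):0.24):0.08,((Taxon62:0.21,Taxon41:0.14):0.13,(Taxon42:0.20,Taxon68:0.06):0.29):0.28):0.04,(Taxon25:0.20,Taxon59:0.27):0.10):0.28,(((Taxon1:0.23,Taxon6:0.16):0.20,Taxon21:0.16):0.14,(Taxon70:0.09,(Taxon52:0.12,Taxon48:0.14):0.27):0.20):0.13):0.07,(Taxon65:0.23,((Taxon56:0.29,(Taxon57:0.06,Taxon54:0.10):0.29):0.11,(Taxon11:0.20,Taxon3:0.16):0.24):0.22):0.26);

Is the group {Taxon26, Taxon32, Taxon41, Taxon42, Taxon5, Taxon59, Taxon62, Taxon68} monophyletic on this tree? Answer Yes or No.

No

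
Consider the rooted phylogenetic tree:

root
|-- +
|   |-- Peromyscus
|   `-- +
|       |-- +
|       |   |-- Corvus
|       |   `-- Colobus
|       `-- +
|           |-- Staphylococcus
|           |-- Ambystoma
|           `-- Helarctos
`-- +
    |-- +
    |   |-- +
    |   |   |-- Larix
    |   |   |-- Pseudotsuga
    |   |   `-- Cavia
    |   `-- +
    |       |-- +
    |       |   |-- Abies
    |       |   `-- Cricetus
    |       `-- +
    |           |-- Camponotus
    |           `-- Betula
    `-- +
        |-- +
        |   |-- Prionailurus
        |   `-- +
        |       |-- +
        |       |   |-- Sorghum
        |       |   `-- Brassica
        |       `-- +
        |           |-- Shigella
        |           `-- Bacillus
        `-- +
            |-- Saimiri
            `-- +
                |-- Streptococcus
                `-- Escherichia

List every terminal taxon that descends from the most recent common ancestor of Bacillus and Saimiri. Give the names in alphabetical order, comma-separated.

Bacillus, Brassica, Escherichia, Prionailurus, Saimiri, Shigella, Sorghum, Streptococcus

Tracing Bacillus: it sits inside (Shigella,Bacillus).
Tracing Saimiri: it sits inside (Saimiri,(Streptococcus,Escherichia)).
The smallest clade enclosing both is ((Prionailurus,((Sorghum,Brassica),(Shigella,Bacillus))),(Saimiri,(Streptococcus,Escherichia))); the answer is its 8 terminal taxa in alphabetical order.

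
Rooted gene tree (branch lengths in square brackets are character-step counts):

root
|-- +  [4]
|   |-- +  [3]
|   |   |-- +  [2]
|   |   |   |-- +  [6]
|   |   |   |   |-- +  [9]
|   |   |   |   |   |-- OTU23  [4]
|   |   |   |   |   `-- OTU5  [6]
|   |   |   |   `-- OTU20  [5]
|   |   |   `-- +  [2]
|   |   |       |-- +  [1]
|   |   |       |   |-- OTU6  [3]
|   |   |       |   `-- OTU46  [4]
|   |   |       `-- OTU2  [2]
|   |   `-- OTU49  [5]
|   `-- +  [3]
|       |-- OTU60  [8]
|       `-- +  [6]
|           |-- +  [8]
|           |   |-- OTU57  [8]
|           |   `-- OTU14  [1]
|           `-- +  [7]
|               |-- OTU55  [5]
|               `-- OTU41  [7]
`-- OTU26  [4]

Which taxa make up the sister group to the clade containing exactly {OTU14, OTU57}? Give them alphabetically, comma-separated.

The clade containing exactly {OTU14, OTU57} attaches to the tree at the node subtending ((OTU57,OTU14),(OTU55,OTU41)).
The other lineage descending from that same node — the sister group — is (OTU55,OTU41); its 2 tips in alphabetical order are the answer.

OTU41, OTU55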